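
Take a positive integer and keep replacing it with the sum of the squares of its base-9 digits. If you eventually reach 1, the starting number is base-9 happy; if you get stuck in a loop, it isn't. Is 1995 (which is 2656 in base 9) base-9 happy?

base-9 happy

1995 = (2,6,5,6)_9 → 2² + 6² + 5² + 6² = 4 + 36 + 25 + 36 = 101
101 = (1,2,2)_9 → 1² + 2² + 2² = 1 + 4 + 4 = 9
9 = (1,0)_9 → 1² + 0² = 1 + 0 = 1  — reached 1.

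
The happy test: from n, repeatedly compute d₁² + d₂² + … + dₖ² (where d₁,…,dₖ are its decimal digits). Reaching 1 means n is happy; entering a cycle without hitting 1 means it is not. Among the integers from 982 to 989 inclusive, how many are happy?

1

982: 982 → 149 → 98 → 145 → 42 → 20 → 4 → 16 → 37 → 58 → 89 → 145  (repeats 145)
983: 983 → 154 → 42 → 20 → 4 → 16 → 37 → 58 → 89 → 145 → 42  (repeats 42)
984: 984 → 161 → 38 → 73 → 58 → 89 → 145 → 42 → 20 → 4 → 16 → 37 → 58  (repeats 58)
985: 985 → 170 → 50 → 25 → 29 → 85 → 89 → 145 → 42 → 20 → 4 → 16 → 37 → 58 → 89  (repeats 89)
986: 986 → 181 → 66 → 72 → 53 → 34 → 25 → 29 → 85 → 89 → 145 → 42 → 20 → 4 → 16 → 37 → 58 → 89  (repeats 89)
987: 987 → 194 → 98 → 145 → 42 → 20 → 4 → 16 → 37 → 58 → 89 → 145  (repeats 145)
988: 988 → 209 → 85 → 89 → 145 → 42 → 20 → 4 → 16 → 37 → 58 → 89  (repeats 89)
989: 989 → 226 → 44 → 32 → 13 → 10 → 1  (reaches 1)
happy: 989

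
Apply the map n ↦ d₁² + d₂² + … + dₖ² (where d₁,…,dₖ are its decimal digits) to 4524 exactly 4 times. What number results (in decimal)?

89

4524 → 4² + 5² + 2² + 4² = 16 + 25 + 4 + 16 = 61
61 → 6² + 1² = 36 + 1 = 37
37 → 3² + 7² = 9 + 49 = 58
58 → 5² + 8² = 25 + 64 = 89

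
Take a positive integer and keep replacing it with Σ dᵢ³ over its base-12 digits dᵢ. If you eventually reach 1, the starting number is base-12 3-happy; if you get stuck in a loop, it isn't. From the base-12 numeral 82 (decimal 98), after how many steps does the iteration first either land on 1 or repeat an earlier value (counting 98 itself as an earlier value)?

14

98 = (8,2)_12 → 8³ + 2³ = 512 + 8 = 520
520 = (3,7,4)_12 → 3³ + 7³ + 4³ = 27 + 343 + 64 = 434
434 = (3,0,2)_12 → 3³ + 0³ + 2³ = 27 + 0 + 8 = 35
35 = (2,11)_12 → 2³ + 11³ = 8 + 1331 = 1339
1339 = (9,3,7)_12 → 9³ + 3³ + 7³ = 729 + 27 + 343 = 1099
1099 = (7,7,7)_12 → 7³ + 7³ + 7³ = 343 + 343 + 343 = 1029
1029 = (7,1,9)_12 → 7³ + 1³ + 9³ = 343 + 1 + 729 = 1073
1073 = (7,5,5)_12 → 7³ + 5³ + 5³ = 343 + 125 + 125 = 593
593 = (4,1,5)_12 → 4³ + 1³ + 5³ = 64 + 1 + 125 = 190
190 = (1,3,10)_12 → 1³ + 3³ + 10³ = 1 + 27 + 1000 = 1028
1028 = (7,1,8)_12 → 7³ + 1³ + 8³ = 343 + 1 + 512 = 856
856 = (5,11,4)_12 → 5³ + 11³ + 4³ = 125 + 1331 + 64 = 1520
1520 = (10,6,8)_12 → 10³ + 6³ + 8³ = 1000 + 216 + 512 = 1728
1728 = (1,0,0,0)_12 → 1³ + 0³ + 0³ + 0³ = 1 + 0 + 0 + 0 = 1  — reached 1.
That took 14 steps.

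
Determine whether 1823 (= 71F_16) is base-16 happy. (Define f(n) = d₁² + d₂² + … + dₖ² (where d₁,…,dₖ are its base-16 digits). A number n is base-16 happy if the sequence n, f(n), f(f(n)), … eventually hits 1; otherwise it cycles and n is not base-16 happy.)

1823 = (7,1,15)_16 → 275
275 = (1,1,3)_16 → 11
11 = (11)_16 → 121
121 = (7,9)_16 → 130
130 = (8,2)_16 → 68
68 = (4,4)_16 → 32
32 = (2,0)_16 → 4
4 = (4)_16 → 16
16 = (1,0)_16 → 1  — reached 1.

base-16 happy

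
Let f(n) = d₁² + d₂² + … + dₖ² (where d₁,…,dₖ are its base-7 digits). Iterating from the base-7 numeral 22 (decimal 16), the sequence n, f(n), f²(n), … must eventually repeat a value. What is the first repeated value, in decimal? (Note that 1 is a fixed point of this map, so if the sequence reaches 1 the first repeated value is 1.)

16 = (2,2)_7 → 2² + 2² = 8
8 = (1,1)_7 → 1² + 1² = 2
2 = (2)_7 → 2² = 4
4 = (4)_7 → 4² = 16  — 16 already appeared earlier.

16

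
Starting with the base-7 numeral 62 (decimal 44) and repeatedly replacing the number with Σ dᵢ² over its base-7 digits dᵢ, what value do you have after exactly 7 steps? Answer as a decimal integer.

2

44 = (6,2)_7 → 6² + 2² = 36 + 4 = 40
40 = (5,5)_7 → 5² + 5² = 25 + 25 = 50
50 = (1,0,1)_7 → 1² + 0² + 1² = 1 + 0 + 1 = 2
2 = (2)_7 → 2² = 4
4 = (4)_7 → 4² = 16
16 = (2,2)_7 → 2² + 2² = 4 + 4 = 8
8 = (1,1)_7 → 1² + 1² = 1 + 1 = 2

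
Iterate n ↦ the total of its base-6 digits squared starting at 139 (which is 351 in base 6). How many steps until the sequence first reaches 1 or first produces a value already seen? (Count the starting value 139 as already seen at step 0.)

139 = (3,5,1)_6 → 3² + 5² + 1² = 9 + 25 + 1 = 35
35 = (5,5)_6 → 5² + 5² = 25 + 25 = 50
50 = (1,2,2)_6 → 1² + 2² + 2² = 1 + 4 + 4 = 9
9 = (1,3)_6 → 1² + 3² = 1 + 9 = 10
10 = (1,4)_6 → 1² + 4² = 1 + 16 = 17
17 = (2,5)_6 → 2² + 5² = 4 + 25 = 29
29 = (4,5)_6 → 4² + 5² = 16 + 25 = 41
41 = (1,0,5)_6 → 1² + 0² + 5² = 1 + 0 + 25 = 26
26 = (4,2)_6 → 4² + 2² = 16 + 4 = 20
20 = (3,2)_6 → 3² + 2² = 9 + 4 = 13
13 = (2,1)_6 → 2² + 1² = 4 + 1 = 5
5 = (5)_6 → 5² = 25
25 = (4,1)_6 → 4² + 1² = 16 + 1 = 17  — 17 repeats.
That took 13 steps.

13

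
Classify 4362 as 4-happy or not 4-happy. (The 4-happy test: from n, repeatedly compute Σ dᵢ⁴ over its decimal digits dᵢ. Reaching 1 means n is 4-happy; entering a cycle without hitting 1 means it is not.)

4362 → 4⁴ + 3⁴ + 6⁴ + 2⁴ = 256 + 81 + 1296 + 16 = 1649
1649 → 1⁴ + 6⁴ + 4⁴ + 9⁴ = 1 + 1296 + 256 + 6561 = 8114
8114 → 8⁴ + 1⁴ + 1⁴ + 4⁴ = 4096 + 1 + 1 + 256 = 4354
4354 → 4⁴ + 3⁴ + 5⁴ + 4⁴ = 256 + 81 + 625 + 256 = 1218
1218 → 1⁴ + 2⁴ + 1⁴ + 8⁴ = 1 + 16 + 1 + 4096 = 4114
4114 → 4⁴ + 1⁴ + 1⁴ + 4⁴ = 256 + 1 + 1 + 256 = 514
514 → 5⁴ + 1⁴ + 4⁴ = 625 + 1 + 256 = 882
882 → 8⁴ + 8⁴ + 2⁴ = 4096 + 4096 + 16 = 8208
8208 → 8⁴ + 2⁴ + 0⁴ + 8⁴ = 4096 + 16 + 0 + 4096 = 8208  — 8208 already seen; the sequence cycles without reaching 1.

not 4-happy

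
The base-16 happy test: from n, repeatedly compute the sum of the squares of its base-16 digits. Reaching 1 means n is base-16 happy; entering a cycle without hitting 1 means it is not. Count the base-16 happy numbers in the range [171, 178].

171: 171 → 221 → 338 → 30 → 197 → 169 → 181 → 146 → 85 → 50 → 13 → 169  (repeats 169)
172: 172 → 244 → 241 → 226 → 200 → 208 → 169 → 181 → 146 → 85 → 50 → 13 → 169  (repeats 169)
173: 173 → 269 → 170 → 200 → 208 → 169 → 181 → 146 → 85 → 50 → 13 → 169  (repeats 169)
174: 174 → 296 → 69 → 41 → 85 → 50 → 13 → 169 → 181 → 146 → 85  (repeats 85)
175: 175 → 325 → 42 → 104 → 100 → 52 → 25 → 82 → 29 → 170 → 200 → 208 → 169 → 181 → 146 → 85 → 50 → 13 → 169  (repeats 169)
176: 176 → 121 → 130 → 68 → 32 → 4 → 16 → 1  (reaches 1)
177: 177 → 122 → 149 → 106 → 136 → 128 → 64 → 16 → 1  (reaches 1)
178: 178 → 125 → 218 → 269 → 170 → 200 → 208 → 169 → 181 → 146 → 85 → 50 → 13 → 169  (repeats 169)
base-16 happy: 176, 177

2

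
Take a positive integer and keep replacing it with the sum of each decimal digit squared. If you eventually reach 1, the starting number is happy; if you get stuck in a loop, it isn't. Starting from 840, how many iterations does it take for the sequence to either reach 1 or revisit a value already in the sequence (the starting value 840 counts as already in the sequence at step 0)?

840 → 80
80 → 64
64 → 52
52 → 29
29 → 85
85 → 89
89 → 145
145 → 42
42 → 20
20 → 4
4 → 16
16 → 37
37 → 58
58 → 89  — 89 repeats.
That took 14 steps.

14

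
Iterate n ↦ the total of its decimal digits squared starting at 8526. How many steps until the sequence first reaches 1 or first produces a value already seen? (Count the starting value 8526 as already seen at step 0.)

4

8526 → 8² + 5² + 2² + 6² = 129
129 → 1² + 2² + 9² = 86
86 → 8² + 6² = 100
100 → 1² + 0² + 0² = 1  — reached 1.
That took 4 steps.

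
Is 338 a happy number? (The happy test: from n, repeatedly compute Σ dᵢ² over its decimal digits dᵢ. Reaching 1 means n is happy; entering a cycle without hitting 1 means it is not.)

338 → 3² + 3² + 8² = 82
82 → 8² + 2² = 68
68 → 6² + 8² = 100
100 → 1² + 0² + 0² = 1  — reached 1.

happy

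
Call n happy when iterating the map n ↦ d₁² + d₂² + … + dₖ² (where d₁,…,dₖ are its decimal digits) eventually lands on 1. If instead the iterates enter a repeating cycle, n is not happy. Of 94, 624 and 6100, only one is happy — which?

94

94: 94 → 97 → 130 → 10 → 1  — reaches 1 (happy)
624: 624 → 56 → 61 → 37 → 58 → 89 → 145 → 42 → 20 → 4 → 16 → 37  — repeats 37 (not happy)
6100: 6100 → 37 → 58 → 89 → 145 → 42 → 20 → 4 → 16 → 37  — repeats 37 (not happy)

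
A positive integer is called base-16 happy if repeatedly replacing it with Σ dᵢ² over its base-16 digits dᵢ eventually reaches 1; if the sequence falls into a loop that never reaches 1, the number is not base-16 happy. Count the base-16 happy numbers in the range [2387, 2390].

2

2387: 2387 → 115 → 58 → 109 → 205 → 313 → 91 → 146 → 85 → 50 → 13 → 169 → 181 → 146  — not base-16 happy
2388: 2388 → 122 → 149 → 106 → 136 → 128 → 64 → 16 → 1  — base-16 happy
2389: 2389 → 131 → 73 → 97 → 37 → 29 → 170 → 200 → 208 → 169 → 181 → 146 → 85 → 50 → 13 → 169  — not base-16 happy
2390: 2390 → 142 → 260 → 17 → 2 → 4 → 16 → 1  — base-16 happy
base-16 happy: 2388, 2390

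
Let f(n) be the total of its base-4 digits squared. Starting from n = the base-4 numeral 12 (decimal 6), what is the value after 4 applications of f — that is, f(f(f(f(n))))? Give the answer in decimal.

6 = (1,2)_4 → 1² + 2² = 5
5 = (1,1)_4 → 1² + 1² = 2
2 = (2)_4 → 2² = 4
4 = (1,0)_4 → 1² + 0² = 1

1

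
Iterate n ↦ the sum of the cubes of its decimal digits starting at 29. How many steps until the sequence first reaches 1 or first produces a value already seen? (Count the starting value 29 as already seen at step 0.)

29 → 2³ + 9³ = 737
737 → 7³ + 3³ + 7³ = 713
713 → 7³ + 1³ + 3³ = 371
371 → 3³ + 7³ + 1³ = 371  — 371 repeats.
That took 4 steps.

4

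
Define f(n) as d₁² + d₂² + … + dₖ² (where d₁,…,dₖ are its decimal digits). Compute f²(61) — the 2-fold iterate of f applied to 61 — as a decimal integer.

61 → 37
37 → 58

58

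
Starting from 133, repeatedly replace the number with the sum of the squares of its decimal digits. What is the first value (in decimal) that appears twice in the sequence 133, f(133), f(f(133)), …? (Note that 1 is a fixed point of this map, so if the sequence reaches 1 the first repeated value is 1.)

1

133 → 1² + 3² + 3² = 19
19 → 1² + 9² = 82
82 → 8² + 2² = 68
68 → 6² + 8² = 100
100 → 1² + 0² + 0² = 1  — reached the fixed point 1.
1 → 1, so 1 is the first repeated value.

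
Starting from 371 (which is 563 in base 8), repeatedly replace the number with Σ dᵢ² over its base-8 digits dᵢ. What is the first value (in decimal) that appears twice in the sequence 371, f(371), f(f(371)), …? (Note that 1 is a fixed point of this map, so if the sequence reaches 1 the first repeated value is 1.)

26

371 = (5,6,3)_8 → 5² + 6² + 3² = 25 + 36 + 9 = 70
70 = (1,0,6)_8 → 1² + 0² + 6² = 1 + 0 + 36 = 37
37 = (4,5)_8 → 4² + 5² = 16 + 25 = 41
41 = (5,1)_8 → 5² + 1² = 25 + 1 = 26
26 = (3,2)_8 → 3² + 2² = 9 + 4 = 13
13 = (1,5)_8 → 1² + 5² = 1 + 25 = 26  — 26 already appeared earlier.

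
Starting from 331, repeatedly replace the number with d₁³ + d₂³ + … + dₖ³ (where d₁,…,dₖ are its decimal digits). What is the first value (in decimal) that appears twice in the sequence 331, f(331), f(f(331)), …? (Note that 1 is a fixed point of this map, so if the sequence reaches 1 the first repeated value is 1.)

55

331 → 55
55 → 250
250 → 133
133 → 55  — 55 already appeared earlier.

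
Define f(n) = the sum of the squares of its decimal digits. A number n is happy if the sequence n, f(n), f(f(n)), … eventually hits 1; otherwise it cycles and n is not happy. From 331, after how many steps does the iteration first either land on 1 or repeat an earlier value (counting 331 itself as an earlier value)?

5

331 → 19
19 → 82
82 → 68
68 → 100
100 → 1  — reached 1.
That took 5 steps.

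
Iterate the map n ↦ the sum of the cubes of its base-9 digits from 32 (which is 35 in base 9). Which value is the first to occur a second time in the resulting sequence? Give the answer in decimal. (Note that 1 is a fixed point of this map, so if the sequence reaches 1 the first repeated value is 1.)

152

32 = (3,5)_9 → 3³ + 5³ = 152
152 = (1,7,8)_9 → 1³ + 7³ + 8³ = 856
856 = (1,1,5,1)_9 → 1³ + 1³ + 5³ + 1³ = 128
128 = (1,5,2)_9 → 1³ + 5³ + 2³ = 134
134 = (1,5,8)_9 → 1³ + 5³ + 8³ = 638
638 = (7,7,8)_9 → 7³ + 7³ + 8³ = 1198
1198 = (1,5,7,1)_9 → 1³ + 5³ + 7³ + 1³ = 470
470 = (5,7,2)_9 → 5³ + 7³ + 2³ = 476
476 = (5,7,8)_9 → 5³ + 7³ + 8³ = 980
980 = (1,3,0,8)_9 → 1³ + 3³ + 0³ + 8³ = 540
540 = (6,6,0)_9 → 6³ + 6³ + 0³ = 432
432 = (5,3,0)_9 → 5³ + 3³ + 0³ = 152  — 152 already appeared earlier.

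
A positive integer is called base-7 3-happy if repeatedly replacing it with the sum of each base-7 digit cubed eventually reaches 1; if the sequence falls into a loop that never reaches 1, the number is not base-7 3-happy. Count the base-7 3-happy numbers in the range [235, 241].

235: 235 → 253 → 127 → 73 → 55 → 217 → 91 → 217  — not base-7 3-happy
236: 236 → 314 → 440 → 434 → 218 → 92 → 218  — not base-7 3-happy
237: 237 → 405 → 219 → 99 → 9 → 9  — not base-7 3-happy
238: 238 → 280 → 250 → 250  — not base-7 3-happy
239: 239 → 281 → 251 → 341 → 557 → 137 → 197 → 65 → 17 → 35 → 125 → 251  — not base-7 3-happy
240: 240 → 288 → 342 → 648 → 282 → 258 → 342  — not base-7 3-happy
241: 241 → 307 → 433 → 343 → 1  — base-7 3-happy
base-7 3-happy: 241

1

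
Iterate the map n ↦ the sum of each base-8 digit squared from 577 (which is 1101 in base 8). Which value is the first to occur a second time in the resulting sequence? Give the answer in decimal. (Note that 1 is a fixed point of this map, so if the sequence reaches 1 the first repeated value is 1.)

4

577 = (1,1,0,1)_8 → 1² + 1² + 0² + 1² = 3
3 = (3)_8 → 3² = 9
9 = (1,1)_8 → 1² + 1² = 2
2 = (2)_8 → 2² = 4
4 = (4)_8 → 4² = 16
16 = (2,0)_8 → 2² + 0² = 4  — 4 already appeared earlier.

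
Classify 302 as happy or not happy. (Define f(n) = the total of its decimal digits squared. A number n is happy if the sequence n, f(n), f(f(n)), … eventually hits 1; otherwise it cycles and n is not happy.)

302 → 13
13 → 10
10 → 1  — reached 1.

happy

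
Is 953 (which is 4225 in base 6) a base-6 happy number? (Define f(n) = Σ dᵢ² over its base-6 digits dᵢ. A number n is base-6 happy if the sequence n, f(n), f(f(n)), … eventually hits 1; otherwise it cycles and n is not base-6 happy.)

953 = (4,2,2,5)_6 → 4² + 2² + 2² + 5² = 49
49 = (1,2,1)_6 → 1² + 2² + 1² = 6
6 = (1,0)_6 → 1² + 0² = 1  — reached 1.

base-6 happy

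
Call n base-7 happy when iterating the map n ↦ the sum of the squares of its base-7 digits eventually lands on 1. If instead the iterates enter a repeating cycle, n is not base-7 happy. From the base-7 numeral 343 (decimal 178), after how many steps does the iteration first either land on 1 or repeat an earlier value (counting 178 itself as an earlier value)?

178 = (3,4,3)_7 → 3² + 4² + 3² = 34
34 = (4,6)_7 → 4² + 6² = 52
52 = (1,0,3)_7 → 1² + 0² + 3² = 10
10 = (1,3)_7 → 1² + 3² = 10  — 10 repeats.
That took 4 steps.

4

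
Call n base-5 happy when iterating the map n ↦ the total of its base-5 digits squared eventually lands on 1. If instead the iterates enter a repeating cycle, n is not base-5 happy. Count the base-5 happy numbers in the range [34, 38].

34: 34 → 18 → 18  (repeats 18)
35: 35 → 5 → 1  (reaches 1)
36: 36 → 6 → 2 → 4 → 16 → 10 → 4  (repeats 4)
37: 37 → 9 → 17 → 13 → 13  (repeats 13)
38: 38 → 14 → 20 → 16 → 10 → 4 → 16  (repeats 16)
base-5 happy: 35

1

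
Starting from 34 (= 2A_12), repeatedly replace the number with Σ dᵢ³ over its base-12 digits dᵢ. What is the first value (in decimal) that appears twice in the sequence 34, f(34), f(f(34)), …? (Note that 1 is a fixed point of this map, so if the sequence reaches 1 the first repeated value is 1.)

1008

34 = (2,10)_12 → 1008
1008 = (7,0,0)_12 → 343
343 = (2,4,7)_12 → 415
415 = (2,10,7)_12 → 1351
1351 = (9,4,7)_12 → 1136
1136 = (7,10,8)_12 → 1855
1855 = (1,0,10,7)_12 → 1344
1344 = (9,4,0)_12 → 793
793 = (5,6,1)_12 → 342
342 = (2,4,6)_12 → 288
288 = (2,0,0)_12 → 8
8 = (8)_12 → 512
512 = (3,6,8)_12 → 755
755 = (5,2,11)_12 → 1464
1464 = (10,2,0)_12 → 1008  — 1008 already appeared earlier.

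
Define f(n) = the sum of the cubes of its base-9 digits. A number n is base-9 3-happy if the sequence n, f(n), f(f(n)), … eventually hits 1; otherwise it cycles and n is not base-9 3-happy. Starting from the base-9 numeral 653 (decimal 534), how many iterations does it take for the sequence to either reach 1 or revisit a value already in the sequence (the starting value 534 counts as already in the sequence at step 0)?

534 = (6,5,3)_9 → 368
368 = (4,4,8)_9 → 640
640 = (7,8,1)_9 → 856
856 = (1,1,5,1)_9 → 128
128 = (1,5,2)_9 → 134
134 = (1,5,8)_9 → 638
638 = (7,7,8)_9 → 1198
1198 = (1,5,7,1)_9 → 470
470 = (5,7,2)_9 → 476
476 = (5,7,8)_9 → 980
980 = (1,3,0,8)_9 → 540
540 = (6,6,0)_9 → 432
432 = (5,3,0)_9 → 152
152 = (1,7,8)_9 → 856  — 856 repeats.
That took 14 steps.

14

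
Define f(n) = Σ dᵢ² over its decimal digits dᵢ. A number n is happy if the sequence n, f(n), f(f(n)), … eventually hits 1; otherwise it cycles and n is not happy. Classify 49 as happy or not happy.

happy

49 → 97
97 → 130
130 → 10
10 → 1  — reached 1.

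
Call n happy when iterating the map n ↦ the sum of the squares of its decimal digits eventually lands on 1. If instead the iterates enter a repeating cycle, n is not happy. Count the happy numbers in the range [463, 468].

463: 463 → 61 → 37 → 58 → 89 → 145 → 42 → 20 → 4 → 16 → 37  (repeats 37)
464: 464 → 68 → 100 → 1  (reaches 1)
465: 465 → 77 → 98 → 145 → 42 → 20 → 4 → 16 → 37 → 58 → 89 → 145  (repeats 145)
466: 466 → 88 → 128 → 69 → 117 → 51 → 26 → 40 → 16 → 37 → 58 → 89 → 145 → 42 → 20 → 4 → 16  (repeats 16)
467: 467 → 101 → 2 → 4 → 16 → 37 → 58 → 89 → 145 → 42 → 20 → 4  (repeats 4)
468: 468 → 116 → 38 → 73 → 58 → 89 → 145 → 42 → 20 → 4 → 16 → 37 → 58  (repeats 58)
happy: 464

1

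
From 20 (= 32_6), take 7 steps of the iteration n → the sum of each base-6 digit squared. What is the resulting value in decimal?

20 = (3,2)_6 → 3² + 2² = 13
13 = (2,1)_6 → 2² + 1² = 5
5 = (5)_6 → 5² = 25
25 = (4,1)_6 → 4² + 1² = 17
17 = (2,5)_6 → 2² + 5² = 29
29 = (4,5)_6 → 4² + 5² = 41
41 = (1,0,5)_6 → 1² + 0² + 5² = 26

26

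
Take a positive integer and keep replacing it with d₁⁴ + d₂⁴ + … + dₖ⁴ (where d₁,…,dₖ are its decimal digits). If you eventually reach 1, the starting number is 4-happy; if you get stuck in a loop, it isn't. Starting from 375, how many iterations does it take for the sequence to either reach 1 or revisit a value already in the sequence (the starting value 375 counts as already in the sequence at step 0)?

10

375 → 3⁴ + 7⁴ + 5⁴ = 81 + 2401 + 625 = 3107
3107 → 3⁴ + 1⁴ + 0⁴ + 7⁴ = 81 + 1 + 0 + 2401 = 2483
2483 → 2⁴ + 4⁴ + 8⁴ + 3⁴ = 16 + 256 + 4096 + 81 = 4449
4449 → 4⁴ + 4⁴ + 4⁴ + 9⁴ = 256 + 256 + 256 + 6561 = 7329
7329 → 7⁴ + 3⁴ + 2⁴ + 9⁴ = 2401 + 81 + 16 + 6561 = 9059
9059 → 9⁴ + 0⁴ + 5⁴ + 9⁴ = 6561 + 0 + 625 + 6561 = 13747
13747 → 1⁴ + 3⁴ + 7⁴ + 4⁴ + 7⁴ = 1 + 81 + 2401 + 256 + 2401 = 5140
5140 → 5⁴ + 1⁴ + 4⁴ + 0⁴ = 625 + 1 + 256 + 0 = 882
882 → 8⁴ + 8⁴ + 2⁴ = 4096 + 4096 + 16 = 8208
8208 → 8⁴ + 2⁴ + 0⁴ + 8⁴ = 4096 + 16 + 0 + 4096 = 8208  — 8208 repeats.
That took 10 steps.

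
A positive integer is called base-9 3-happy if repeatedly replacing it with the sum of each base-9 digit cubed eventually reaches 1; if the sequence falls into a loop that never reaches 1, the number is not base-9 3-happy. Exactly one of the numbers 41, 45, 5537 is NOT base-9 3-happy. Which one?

41: 41 → 189 → 35 → 539 → 853 → 409 → 189  — repeats 189 (not base-9 3-happy)
45: 45 → 125 → 577 → 345 → 99 → 9 → 1  — reaches 1 (base-9 3-happy)
5537: 5537 → 503 → 729 → 1  — reaches 1 (base-9 3-happy)

41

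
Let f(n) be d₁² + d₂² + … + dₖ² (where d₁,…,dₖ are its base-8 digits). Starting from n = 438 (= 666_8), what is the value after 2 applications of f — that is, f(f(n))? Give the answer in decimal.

42

438 = (6,6,6)_8 → 108
108 = (1,5,4)_8 → 42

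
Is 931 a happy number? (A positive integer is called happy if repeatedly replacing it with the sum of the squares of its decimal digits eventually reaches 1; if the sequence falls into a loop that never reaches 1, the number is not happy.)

happy

931 → 91
91 → 82
82 → 68
68 → 100
100 → 1  — reached 1.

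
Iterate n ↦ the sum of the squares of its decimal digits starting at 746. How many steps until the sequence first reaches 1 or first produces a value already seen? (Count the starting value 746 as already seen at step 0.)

746 → 7² + 4² + 6² = 49 + 16 + 36 = 101
101 → 1² + 0² + 1² = 1 + 0 + 1 = 2
2 → 2² = 4
4 → 4² = 16
16 → 1² + 6² = 1 + 36 = 37
37 → 3² + 7² = 9 + 49 = 58
58 → 5² + 8² = 25 + 64 = 89
89 → 8² + 9² = 64 + 81 = 145
145 → 1² + 4² + 5² = 1 + 16 + 25 = 42
42 → 4² + 2² = 16 + 4 = 20
20 → 2² + 0² = 4 + 0 = 4  — 4 repeats.
That took 11 steps.

11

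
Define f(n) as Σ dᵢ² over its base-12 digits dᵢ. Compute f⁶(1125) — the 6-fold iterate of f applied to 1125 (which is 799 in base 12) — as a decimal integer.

50

1125 = (7,9,9)_12 → 7² + 9² + 9² = 211
211 = (1,5,7)_12 → 1² + 5² + 7² = 75
75 = (6,3)_12 → 6² + 3² = 45
45 = (3,9)_12 → 3² + 9² = 90
90 = (7,6)_12 → 7² + 6² = 85
85 = (7,1)_12 → 7² + 1² = 50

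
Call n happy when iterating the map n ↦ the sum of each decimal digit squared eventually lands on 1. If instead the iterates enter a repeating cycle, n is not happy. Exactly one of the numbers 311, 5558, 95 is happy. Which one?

5558

311: 311 → 11 → 2 → 4 → 16 → 37 → 58 → 89 → 145 → 42 → 20 → 4  — repeats 4 (not happy)
5558: 5558 → 139 → 91 → 82 → 68 → 100 → 1  — reaches 1 (happy)
95: 95 → 106 → 37 → 58 → 89 → 145 → 42 → 20 → 4 → 16 → 37  — repeats 37 (not happy)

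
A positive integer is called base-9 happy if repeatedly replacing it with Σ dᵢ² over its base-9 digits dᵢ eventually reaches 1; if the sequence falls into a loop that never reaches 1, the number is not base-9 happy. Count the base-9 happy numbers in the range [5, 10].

5: 5 → 25 → 53 → 89 → 65 → 53  — not base-9 happy
6: 6 → 36 → 16 → 50 → 50  — not base-9 happy
7: 7 → 49 → 41 → 41  — not base-9 happy
8: 8 → 64 → 50 → 50  — not base-9 happy
9: 9 → 1  — base-9 happy
10: 10 → 2 → 4 → 16 → 50 → 50  — not base-9 happy
base-9 happy: 9

1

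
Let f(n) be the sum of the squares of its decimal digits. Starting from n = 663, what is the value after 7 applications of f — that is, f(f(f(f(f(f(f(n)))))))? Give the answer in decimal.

663 → 81
81 → 65
65 → 61
61 → 37
37 → 58
58 → 89
89 → 145

145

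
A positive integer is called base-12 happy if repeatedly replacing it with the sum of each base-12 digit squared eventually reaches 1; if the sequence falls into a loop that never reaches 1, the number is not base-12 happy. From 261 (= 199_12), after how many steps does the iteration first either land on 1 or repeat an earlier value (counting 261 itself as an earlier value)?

261 = (1,9,9)_12 → 1² + 9² + 9² = 1 + 81 + 81 = 163
163 = (1,1,7)_12 → 1² + 1² + 7² = 1 + 1 + 49 = 51
51 = (4,3)_12 → 4² + 3² = 16 + 9 = 25
25 = (2,1)_12 → 2² + 1² = 4 + 1 = 5
5 = (5)_12 → 5² = 25  — 25 repeats.
That took 5 steps.

5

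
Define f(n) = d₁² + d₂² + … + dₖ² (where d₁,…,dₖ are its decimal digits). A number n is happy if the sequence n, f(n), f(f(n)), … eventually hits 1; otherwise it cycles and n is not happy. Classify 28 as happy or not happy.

happy

28 → 2² + 8² = 4 + 64 = 68
68 → 6² + 8² = 36 + 64 = 100
100 → 1² + 0² + 0² = 1 + 0 + 0 = 1  — reached 1.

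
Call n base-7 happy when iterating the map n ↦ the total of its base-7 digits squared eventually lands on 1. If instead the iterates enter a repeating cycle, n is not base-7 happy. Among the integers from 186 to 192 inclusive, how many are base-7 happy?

186: 186 → 50 → 2 → 4 → 16 → 8 → 2  (repeats 2)
187: 187 → 59 → 11 → 17 → 13 → 37 → 29 → 17  (repeats 17)
188: 188 → 70 → 10 → 10  (repeats 10)
189: 189 → 45 → 45  (repeats 45)
190: 190 → 46 → 52 → 10 → 10  (repeats 10)
191: 191 → 49 → 1  (reaches 1)
192: 192 → 54 → 26 → 34 → 52 → 10 → 10  (repeats 10)
base-7 happy: 191

1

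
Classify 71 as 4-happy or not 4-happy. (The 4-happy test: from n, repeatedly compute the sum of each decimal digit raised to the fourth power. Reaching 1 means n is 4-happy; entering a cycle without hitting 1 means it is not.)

71 → 7⁴ + 1⁴ = 2402
2402 → 2⁴ + 4⁴ + 0⁴ + 2⁴ = 288
288 → 2⁴ + 8⁴ + 8⁴ = 8208
8208 → 8⁴ + 2⁴ + 0⁴ + 8⁴ = 8208  — 8208 already seen; the sequence cycles without reaching 1.

not 4-happy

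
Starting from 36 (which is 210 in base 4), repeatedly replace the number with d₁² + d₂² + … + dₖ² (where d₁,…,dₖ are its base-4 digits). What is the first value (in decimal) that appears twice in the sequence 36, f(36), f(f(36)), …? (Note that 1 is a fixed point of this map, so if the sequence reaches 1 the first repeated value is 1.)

1

36 = (2,1,0)_4 → 2² + 1² + 0² = 5
5 = (1,1)_4 → 1² + 1² = 2
2 = (2)_4 → 2² = 4
4 = (1,0)_4 → 1² + 0² = 1  — reached the fixed point 1.
1 → 1, so 1 is the first repeated value.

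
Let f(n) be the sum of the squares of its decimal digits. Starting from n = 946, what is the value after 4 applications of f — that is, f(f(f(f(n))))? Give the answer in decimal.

946 → 9² + 4² + 6² = 133
133 → 1² + 3² + 3² = 19
19 → 1² + 9² = 82
82 → 8² + 2² = 68

68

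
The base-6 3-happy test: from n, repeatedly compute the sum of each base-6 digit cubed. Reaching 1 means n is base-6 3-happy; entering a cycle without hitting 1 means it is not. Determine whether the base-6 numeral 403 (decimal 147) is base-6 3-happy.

147 = (4,0,3)_6 → 4³ + 0³ + 3³ = 91
91 = (2,3,1)_6 → 2³ + 3³ + 1³ = 36
36 = (1,0,0)_6 → 1³ + 0³ + 0³ = 1  — reached 1.

base-6 3-happy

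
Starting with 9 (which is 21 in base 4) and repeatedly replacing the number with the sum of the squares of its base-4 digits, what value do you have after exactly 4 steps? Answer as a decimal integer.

9 = (2,1)_4 → 2² + 1² = 5
5 = (1,1)_4 → 1² + 1² = 2
2 = (2)_4 → 2² = 4
4 = (1,0)_4 → 1² + 0² = 1

1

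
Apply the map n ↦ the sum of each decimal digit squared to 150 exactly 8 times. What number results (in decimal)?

150 → 1² + 5² + 0² = 1 + 25 + 0 = 26
26 → 2² + 6² = 4 + 36 = 40
40 → 4² + 0² = 16 + 0 = 16
16 → 1² + 6² = 1 + 36 = 37
37 → 3² + 7² = 9 + 49 = 58
58 → 5² + 8² = 25 + 64 = 89
89 → 8² + 9² = 64 + 81 = 145
145 → 1² + 4² + 5² = 1 + 16 + 25 = 42

42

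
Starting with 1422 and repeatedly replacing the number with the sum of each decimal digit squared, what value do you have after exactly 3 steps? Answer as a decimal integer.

1422 → 1² + 4² + 2² + 2² = 1 + 16 + 4 + 4 = 25
25 → 2² + 5² = 4 + 25 = 29
29 → 2² + 9² = 4 + 81 = 85

85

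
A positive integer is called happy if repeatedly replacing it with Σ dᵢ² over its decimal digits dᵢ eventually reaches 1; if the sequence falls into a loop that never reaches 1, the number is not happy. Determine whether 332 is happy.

not happy

332 → 3² + 3² + 2² = 9 + 9 + 4 = 22
22 → 2² + 2² = 4 + 4 = 8
8 → 8² = 64
64 → 6² + 4² = 36 + 16 = 52
52 → 5² + 2² = 25 + 4 = 29
29 → 2² + 9² = 4 + 81 = 85
85 → 8² + 5² = 64 + 25 = 89
89 → 8² + 9² = 64 + 81 = 145
145 → 1² + 4² + 5² = 1 + 16 + 25 = 42
42 → 4² + 2² = 16 + 4 = 20
20 → 2² + 0² = 4 + 0 = 4
4 → 4² = 16
16 → 1² + 6² = 1 + 36 = 37
37 → 3² + 7² = 9 + 49 = 58
58 → 5² + 8² = 25 + 64 = 89  — 89 already seen; the sequence cycles without reaching 1.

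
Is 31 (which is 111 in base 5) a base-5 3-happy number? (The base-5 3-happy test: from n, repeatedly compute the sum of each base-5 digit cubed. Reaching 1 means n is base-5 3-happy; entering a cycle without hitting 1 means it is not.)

not base-5 3-happy

31 = (1,1,1)_5 → 1³ + 1³ + 1³ = 3
3 = (3)_5 → 3³ = 27
27 = (1,0,2)_5 → 1³ + 0³ + 2³ = 9
9 = (1,4)_5 → 1³ + 4³ = 65
65 = (2,3,0)_5 → 2³ + 3³ + 0³ = 35
35 = (1,2,0)_5 → 1³ + 2³ + 0³ = 9  — 9 already seen; the sequence cycles without reaching 1.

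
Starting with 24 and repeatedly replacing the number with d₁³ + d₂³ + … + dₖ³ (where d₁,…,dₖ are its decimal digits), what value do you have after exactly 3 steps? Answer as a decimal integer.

153

24 → 2³ + 4³ = 72
72 → 7³ + 2³ = 351
351 → 3³ + 5³ + 1³ = 153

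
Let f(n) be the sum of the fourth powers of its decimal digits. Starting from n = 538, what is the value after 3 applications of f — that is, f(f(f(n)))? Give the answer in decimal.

538 → 5⁴ + 3⁴ + 8⁴ = 625 + 81 + 4096 = 4802
4802 → 4⁴ + 8⁴ + 0⁴ + 2⁴ = 256 + 4096 + 0 + 16 = 4368
4368 → 4⁴ + 3⁴ + 6⁴ + 8⁴ = 256 + 81 + 1296 + 4096 = 5729

5729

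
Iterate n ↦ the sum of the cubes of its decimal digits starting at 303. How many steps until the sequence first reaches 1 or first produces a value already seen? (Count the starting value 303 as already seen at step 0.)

303 → 3³ + 0³ + 3³ = 27 + 0 + 27 = 54
54 → 5³ + 4³ = 125 + 64 = 189
189 → 1³ + 8³ + 9³ = 1 + 512 + 729 = 1242
1242 → 1³ + 2³ + 4³ + 2³ = 1 + 8 + 64 + 8 = 81
81 → 8³ + 1³ = 512 + 1 = 513
513 → 5³ + 1³ + 3³ = 125 + 1 + 27 = 153
153 → 1³ + 5³ + 3³ = 1 + 125 + 27 = 153  — 153 repeats.
That took 7 steps.

7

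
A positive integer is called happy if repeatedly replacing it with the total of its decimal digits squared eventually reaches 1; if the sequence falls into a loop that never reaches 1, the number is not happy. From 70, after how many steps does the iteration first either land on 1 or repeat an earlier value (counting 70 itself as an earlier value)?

5

70 → 7² + 0² = 49
49 → 4² + 9² = 97
97 → 9² + 7² = 130
130 → 1² + 3² + 0² = 10
10 → 1² + 0² = 1  — reached 1.
That took 5 steps.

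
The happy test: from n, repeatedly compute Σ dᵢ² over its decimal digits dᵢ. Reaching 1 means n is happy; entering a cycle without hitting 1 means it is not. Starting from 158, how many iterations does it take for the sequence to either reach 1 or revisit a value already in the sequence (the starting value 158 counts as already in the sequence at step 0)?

13

158 → 1² + 5² + 8² = 90
90 → 9² + 0² = 81
81 → 8² + 1² = 65
65 → 6² + 5² = 61
61 → 6² + 1² = 37
37 → 3² + 7² = 58
58 → 5² + 8² = 89
89 → 8² + 9² = 145
145 → 1² + 4² + 5² = 42
42 → 4² + 2² = 20
20 → 2² + 0² = 4
4 → 4² = 16
16 → 1² + 6² = 37  — 37 repeats.
That took 13 steps.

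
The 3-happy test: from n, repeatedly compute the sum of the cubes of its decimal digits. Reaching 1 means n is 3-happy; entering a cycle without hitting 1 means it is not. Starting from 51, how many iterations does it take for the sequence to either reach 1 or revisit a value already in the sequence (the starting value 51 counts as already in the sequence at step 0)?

51 → 126
126 → 225
225 → 141
141 → 66
66 → 432
432 → 99
99 → 1458
1458 → 702
702 → 351
351 → 153
153 → 153  — 153 repeats.
That took 11 steps.

11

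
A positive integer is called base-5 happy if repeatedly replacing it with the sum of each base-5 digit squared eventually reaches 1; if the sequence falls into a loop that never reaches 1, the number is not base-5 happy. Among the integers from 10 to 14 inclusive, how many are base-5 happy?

1

10: 10 → 4 → 16 → 10  — not base-5 happy
11: 11 → 5 → 1  — base-5 happy
12: 12 → 8 → 10 → 4 → 16 → 10  — not base-5 happy
13: 13 → 13  — not base-5 happy
14: 14 → 20 → 16 → 10 → 4 → 16  — not base-5 happy
base-5 happy: 11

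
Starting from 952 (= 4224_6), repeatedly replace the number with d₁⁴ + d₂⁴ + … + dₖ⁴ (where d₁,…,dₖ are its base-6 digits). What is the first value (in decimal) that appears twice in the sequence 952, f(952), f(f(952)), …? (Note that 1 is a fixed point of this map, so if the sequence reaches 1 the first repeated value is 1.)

353

952 = (4,2,2,4)_6 → 544
544 = (2,3,0,4)_6 → 353
353 = (1,3,4,5)_6 → 963
963 = (4,2,4,3)_6 → 609
609 = (2,4,5,3)_6 → 978
978 = (4,3,1,0)_6 → 338
338 = (1,3,2,2)_6 → 114
114 = (3,1,0)_6 → 82
82 = (2,1,4)_6 → 273
273 = (1,1,3,3)_6 → 164
164 = (4,3,2)_6 → 353  — 353 already appeared earlier.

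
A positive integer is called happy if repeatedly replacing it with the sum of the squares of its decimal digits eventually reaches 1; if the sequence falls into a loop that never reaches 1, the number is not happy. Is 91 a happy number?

91 → 82
82 → 68
68 → 100
100 → 1  — reached 1.

happy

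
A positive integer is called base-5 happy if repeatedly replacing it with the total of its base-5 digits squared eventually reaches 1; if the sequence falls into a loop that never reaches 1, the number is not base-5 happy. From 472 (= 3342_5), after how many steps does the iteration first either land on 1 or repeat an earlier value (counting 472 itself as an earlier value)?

7

472 = (3,3,4,2)_5 → 3² + 3² + 4² + 2² = 38
38 = (1,2,3)_5 → 1² + 2² + 3² = 14
14 = (2,4)_5 → 2² + 4² = 20
20 = (4,0)_5 → 4² + 0² = 16
16 = (3,1)_5 → 3² + 1² = 10
10 = (2,0)_5 → 2² + 0² = 4
4 = (4)_5 → 4² = 16  — 16 repeats.
That took 7 steps.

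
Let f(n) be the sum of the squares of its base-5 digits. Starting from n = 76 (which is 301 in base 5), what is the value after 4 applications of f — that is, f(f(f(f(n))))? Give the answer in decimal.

10

76 = (3,0,1)_5 → 10
10 = (2,0)_5 → 4
4 = (4)_5 → 16
16 = (3,1)_5 → 10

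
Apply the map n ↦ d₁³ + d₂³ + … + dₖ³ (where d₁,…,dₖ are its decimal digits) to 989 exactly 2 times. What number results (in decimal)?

1073

989 → 1970
1970 → 1073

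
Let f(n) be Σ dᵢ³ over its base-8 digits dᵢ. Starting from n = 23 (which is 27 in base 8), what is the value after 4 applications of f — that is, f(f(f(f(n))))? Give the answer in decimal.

23 = (2,7)_8 → 2³ + 7³ = 8 + 343 = 351
351 = (5,3,7)_8 → 5³ + 3³ + 7³ = 125 + 27 + 343 = 495
495 = (7,5,7)_8 → 7³ + 5³ + 7³ = 343 + 125 + 343 = 811
811 = (1,4,5,3)_8 → 1³ + 4³ + 5³ + 3³ = 1 + 64 + 125 + 27 = 217

217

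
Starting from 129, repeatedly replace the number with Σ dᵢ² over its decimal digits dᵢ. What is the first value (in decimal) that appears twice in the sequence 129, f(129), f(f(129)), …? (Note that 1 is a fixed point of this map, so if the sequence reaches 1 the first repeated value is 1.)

129 → 86
86 → 100
100 → 1  — reached the fixed point 1.
1 → 1, so 1 is the first repeated value.

1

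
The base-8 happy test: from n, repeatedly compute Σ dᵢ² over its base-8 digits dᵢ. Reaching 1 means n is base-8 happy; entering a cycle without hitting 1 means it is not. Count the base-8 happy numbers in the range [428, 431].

428: 428 → 77 → 27 → 18 → 8 → 1  — base-8 happy
429: 429 → 86 → 41 → 26 → 13 → 26  — not base-8 happy
430: 430 → 97 → 18 → 8 → 1  — base-8 happy
431: 431 → 110 → 62 → 85 → 30 → 45 → 50 → 40 → 25 → 10 → 5 → 25  — not base-8 happy
base-8 happy: 428, 430

2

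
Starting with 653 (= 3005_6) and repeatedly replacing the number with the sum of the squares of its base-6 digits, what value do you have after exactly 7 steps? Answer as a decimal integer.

653 = (3,0,0,5)_6 → 3² + 0² + 0² + 5² = 9 + 0 + 0 + 25 = 34
34 = (5,4)_6 → 5² + 4² = 25 + 16 = 41
41 = (1,0,5)_6 → 1² + 0² + 5² = 1 + 0 + 25 = 26
26 = (4,2)_6 → 4² + 2² = 16 + 4 = 20
20 = (3,2)_6 → 3² + 2² = 9 + 4 = 13
13 = (2,1)_6 → 2² + 1² = 4 + 1 = 5
5 = (5)_6 → 5² = 25

25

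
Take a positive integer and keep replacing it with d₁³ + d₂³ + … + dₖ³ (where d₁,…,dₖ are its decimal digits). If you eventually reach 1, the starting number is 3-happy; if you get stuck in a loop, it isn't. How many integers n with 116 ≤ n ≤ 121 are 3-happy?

1

116: 116 → 218 → 521 → 134 → 92 → 737 → 713 → 371 → 371  (repeats 371)
117: 117 → 345 → 216 → 225 → 141 → 66 → 432 → 99 → 1458 → 702 → 351 → 153 → 153  (repeats 153)
118: 118 → 514 → 190 → 730 → 370 → 370  (repeats 370)
119: 119 → 731 → 371 → 371  (repeats 371)
120: 120 → 9 → 729 → 1080 → 513 → 153 → 153  (repeats 153)
121: 121 → 10 → 1  (reaches 1)
3-happy: 121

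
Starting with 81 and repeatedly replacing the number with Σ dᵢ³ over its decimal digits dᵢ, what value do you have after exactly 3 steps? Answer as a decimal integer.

81 → 513
513 → 153
153 → 153

153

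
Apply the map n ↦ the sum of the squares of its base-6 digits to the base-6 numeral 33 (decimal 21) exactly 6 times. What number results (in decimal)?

21 = (3,3)_6 → 3² + 3² = 18
18 = (3,0)_6 → 3² + 0² = 9
9 = (1,3)_6 → 1² + 3² = 10
10 = (1,4)_6 → 1² + 4² = 17
17 = (2,5)_6 → 2² + 5² = 29
29 = (4,5)_6 → 4² + 5² = 41

41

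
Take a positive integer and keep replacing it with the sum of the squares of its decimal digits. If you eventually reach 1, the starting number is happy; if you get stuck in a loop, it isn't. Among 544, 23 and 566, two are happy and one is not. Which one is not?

544

544: 544 → 57 → 74 → 65 → 61 → 37 → 58 → 89 → 145 → 42 → 20 → 4 → 16 → 37  — repeats 37 (not happy)
23: 23 → 13 → 10 → 1  — reaches 1 (happy)
566: 566 → 97 → 130 → 10 → 1  — reaches 1 (happy)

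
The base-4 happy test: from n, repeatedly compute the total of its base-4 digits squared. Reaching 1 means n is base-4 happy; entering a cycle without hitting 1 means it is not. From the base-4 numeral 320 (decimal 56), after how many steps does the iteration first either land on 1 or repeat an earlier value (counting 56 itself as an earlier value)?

5

56 = (3,2,0)_4 → 3² + 2² + 0² = 13
13 = (3,1)_4 → 3² + 1² = 10
10 = (2,2)_4 → 2² + 2² = 8
8 = (2,0)_4 → 2² + 0² = 4
4 = (1,0)_4 → 1² + 0² = 1  — reached 1.
That took 5 steps.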